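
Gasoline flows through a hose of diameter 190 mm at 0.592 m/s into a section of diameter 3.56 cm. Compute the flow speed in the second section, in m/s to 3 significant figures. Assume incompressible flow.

v₂ ≈ 16.9 m/s

Continuity gives A₁v₁ = A₂v₂, so v₂ = (284 cm²)/(9.95 cm²) × 0.592 m/s = 16.9 m/s.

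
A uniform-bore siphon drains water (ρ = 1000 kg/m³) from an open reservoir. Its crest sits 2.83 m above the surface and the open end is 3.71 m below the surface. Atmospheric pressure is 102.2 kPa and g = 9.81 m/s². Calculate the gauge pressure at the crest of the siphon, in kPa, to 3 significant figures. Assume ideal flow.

-64.2 kPa

Bernoulli surface→outlet gives ½v² = g·h_out, so v = √(2·9.81·3.71) = 8.53 m/s.
Continuity keeps v the same throughout the tube; from surface to crest, P_atm + 0 = P_top + ½ρv² + ρg·h_top.
P_top = 102200 − ½·1000·8.53² − 1000·9.81·2.83 = 38000 Pa. So P_gauge = P_top − P_atm = -64200 Pa.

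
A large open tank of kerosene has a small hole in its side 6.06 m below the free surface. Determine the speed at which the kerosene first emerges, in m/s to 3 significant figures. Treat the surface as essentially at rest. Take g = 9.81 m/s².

Bernoulli from surface to hole (P equal, v_surface ≈ 0): v = √(2gh) = √(2×9.81×6.06) = 10.9 m/s.

v = 10.9 m/s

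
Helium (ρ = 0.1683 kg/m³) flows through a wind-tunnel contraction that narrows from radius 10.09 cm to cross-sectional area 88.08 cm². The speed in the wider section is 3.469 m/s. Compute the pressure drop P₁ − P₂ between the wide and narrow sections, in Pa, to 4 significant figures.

Continuity gives A₁v₁ = A₂v₂, so v₂ = (319.8 cm²)/(88.08 cm²) × 3.469 m/s = 12.60 m/s.
Along the horizontal streamline, P + ½ρv² is constant.
P₁ − P₂ = ½·0.1683·(12.60² − 3.469²) = ½·0.1683·146.6 = 12.34 Pa.

12.34 Pa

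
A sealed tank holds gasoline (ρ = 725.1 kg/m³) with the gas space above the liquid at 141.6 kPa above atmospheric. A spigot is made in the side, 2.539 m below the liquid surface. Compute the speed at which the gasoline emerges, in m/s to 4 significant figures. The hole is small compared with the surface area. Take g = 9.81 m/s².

Take point 1 at the surface (v₁ ≈ 0) and point 2 at the hole (at atmospheric pressure). Bernoulli: P₁ + ρg h = P_atm + ½ρv₂².
With P₁ − P_atm = 141600 Pa, v₂ = √(2gh + 2ΔP/ρ) = √(2·9.81·2.539 + 2·141600/725.1) = 20.99 m/s.

20.99 m/s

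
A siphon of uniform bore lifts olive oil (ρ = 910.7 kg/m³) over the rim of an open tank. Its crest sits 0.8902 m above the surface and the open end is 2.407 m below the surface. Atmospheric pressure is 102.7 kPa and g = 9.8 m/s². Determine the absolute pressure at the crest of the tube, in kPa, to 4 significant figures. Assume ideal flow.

73.27 kPa

From the surface to the outlet (both open to atmosphere, surface at rest): v = √(2g·h_out) = √(2·9.8·2.407) = 6.869 m/s.
The bore is uniform, so the speed at the crest is the same v. Bernoulli surface→crest: P_atm = P_top + ½ρv² + ρg·h_top.
P_top = 102700 − ½·910.7·6.869² − 910.7·9.8·0.8902 = 73270 Pa.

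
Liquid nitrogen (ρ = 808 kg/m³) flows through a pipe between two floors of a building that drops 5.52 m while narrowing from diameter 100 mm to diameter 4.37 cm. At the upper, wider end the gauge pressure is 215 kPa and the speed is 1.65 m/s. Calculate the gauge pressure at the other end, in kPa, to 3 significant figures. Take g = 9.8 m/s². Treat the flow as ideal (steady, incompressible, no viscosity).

P₂ ≈ 230 kPa

By continuity, v₂ = v₁·A₁/A₂ = 1.65·(78.5/15.0) = 8.64 m/s.
Bernoulli: P₁ + ½ρv₁² + ρg h₁ = P₂ + ½ρv₂² + ρg h₂, so P₂ = P₁ + ½ρ(v₁² − v₂²) − ρg(h₂ − h₁).
P₂ = 215000 + ½·808·(1.65² − 8.64²) − 808·9.8·(−5.52) = 215000 + (-29100) − (-43700) = 230000 Pa.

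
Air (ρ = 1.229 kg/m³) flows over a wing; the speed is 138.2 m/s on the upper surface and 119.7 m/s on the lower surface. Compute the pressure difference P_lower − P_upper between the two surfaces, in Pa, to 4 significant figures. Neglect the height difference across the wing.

With negligible Δh, P + ½ρv² is constant, so P_low − P_up = ½ρ(v_up² − v_low²).
ΔP = ½·1.229·(138.2² − 119.7²) = 2932 Pa.

2932 Pa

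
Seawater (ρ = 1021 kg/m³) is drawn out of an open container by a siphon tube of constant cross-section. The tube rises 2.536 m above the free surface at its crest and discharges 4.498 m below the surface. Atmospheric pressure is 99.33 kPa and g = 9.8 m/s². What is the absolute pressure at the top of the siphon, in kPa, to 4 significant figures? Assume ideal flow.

28.95 kPa

From the surface to the outlet (both open to atmosphere, surface at rest): v = √(2g·h_out) = √(2·9.8·4.498) = 9.389 m/s.
With constant cross-section the crest speed equals v; applying Bernoulli from the surface up to the crest, P_top = P_atm − ½ρv² − ρg·h_top.
P_top = 99330 − ½·1021·9.389² − 1021·9.8·2.536 = 28950 Pa.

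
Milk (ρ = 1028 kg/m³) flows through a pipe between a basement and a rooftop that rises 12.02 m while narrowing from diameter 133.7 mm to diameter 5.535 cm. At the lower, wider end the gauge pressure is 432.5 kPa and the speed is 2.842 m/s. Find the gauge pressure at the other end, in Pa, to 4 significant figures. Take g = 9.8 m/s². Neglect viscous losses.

P₂ ≈ 174200 Pa

Continuity gives A₁v₁ = A₂v₂, so v₂ = (140.4 cm²)/(24.06 cm²) × 2.842 m/s = 16.58 m/s.
Applying Bernoulli between the two ends and solving for P₂: P₂ = P₁ + ½ρ(v₁² − v₂²) − ρgΔh.
P₂ = 432500 + ½·1028·(2.842² − 16.58²) − 1028·9.8·(+12.02) = 432500 + (-137200) − (121100) = 174200 Pa.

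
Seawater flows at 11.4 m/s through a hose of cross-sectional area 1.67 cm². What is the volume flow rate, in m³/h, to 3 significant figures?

Q = A·v = 0.000167 m² × 11.4 m/s = 0.00190 m³/s.
Converting: 0.00190 m³/s × 3600 = 6.85 m³/h.

6.85 m³/h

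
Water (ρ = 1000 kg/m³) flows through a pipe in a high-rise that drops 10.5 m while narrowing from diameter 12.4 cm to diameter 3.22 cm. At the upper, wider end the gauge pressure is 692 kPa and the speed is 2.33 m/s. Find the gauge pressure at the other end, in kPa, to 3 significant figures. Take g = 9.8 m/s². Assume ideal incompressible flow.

Mass conservation (A₁v₁ = A₂v₂) gives v₂ = 2.33 × 121/8.14 = 34.6 m/s.
Applying Bernoulli between the two ends and solving for P₂: P₂ = P₁ + ½ρ(v₁² − v₂²) − ρgΔh.
P₂ = 692000 + ½·1000·(2.33² − 34.6²) − 1000·9.8·(−10.5) = 692000 + (-594000) − (-103000) = 201000 Pa.

201 kPa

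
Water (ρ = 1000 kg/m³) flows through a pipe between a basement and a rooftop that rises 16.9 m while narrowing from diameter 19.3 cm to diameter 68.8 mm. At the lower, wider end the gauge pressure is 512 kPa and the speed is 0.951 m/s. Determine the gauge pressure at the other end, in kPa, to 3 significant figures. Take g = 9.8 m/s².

P₂ ≈ 319 kPa

By continuity, v₂ = v₁·A₁/A₂ = 0.951·(293/37.2) = 7.48 m/s.
Bernoulli: P₁ + ½ρv₁² + ρg h₁ = P₂ + ½ρv₂² + ρg h₂, so P₂ = P₁ + ½ρ(v₁² − v₂²) − ρg(h₂ − h₁).
P₂ = 512000 + ½·1000·(0.951² − 7.48²) − 1000·9.8·(+16.9) = 512000 + (-27600) − (166000) = 319000 Pa.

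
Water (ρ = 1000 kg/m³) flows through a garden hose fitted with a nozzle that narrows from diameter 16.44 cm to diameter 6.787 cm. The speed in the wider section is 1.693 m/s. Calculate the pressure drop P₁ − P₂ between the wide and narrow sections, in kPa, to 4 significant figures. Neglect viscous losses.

47.90 kPa

Mass conservation (A₁v₁ = A₂v₂) gives v₂ = 1.693 × 212.3/36.18 = 9.934 m/s.
Along the horizontal streamline, P + ½ρv² is constant.
P₁ − P₂ = ½·1000·(9.934² − 1.693²) = ½·1000·95.81 = 47900 Pa.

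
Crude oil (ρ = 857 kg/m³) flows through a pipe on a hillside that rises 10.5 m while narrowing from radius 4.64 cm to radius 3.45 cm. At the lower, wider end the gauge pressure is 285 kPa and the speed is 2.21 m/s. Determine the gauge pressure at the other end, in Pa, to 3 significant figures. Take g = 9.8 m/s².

The volume flow rate is constant, so v₂ = (A₁/A₂)v₁ = (67.6/37.4)·2.21 = 4.00 m/s.
Applying Bernoulli between the two ends and solving for P₂: P₂ = P₁ + ½ρ(v₁² − v₂²) − ρgΔh.
P₂ = 285000 + ½·857·(2.21² − 4.00²) − 857·9.8·(+10.5) = 285000 + (-4750) − (88200) = 192000 Pa.

P₂ = 192000 Pa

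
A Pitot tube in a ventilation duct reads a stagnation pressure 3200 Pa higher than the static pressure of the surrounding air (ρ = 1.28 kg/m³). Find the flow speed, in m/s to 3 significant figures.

70.7 m/s

Bernoulli between the free stream and the stagnation point: ½ρv² = P_stag − P_static.
v = √(2ΔP/ρ) = √(2·3200/1.28) = 70.7 m/s.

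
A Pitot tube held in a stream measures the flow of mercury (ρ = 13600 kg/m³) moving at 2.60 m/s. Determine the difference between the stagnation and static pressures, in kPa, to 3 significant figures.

ΔP ≈ 46.0 kPa

The dynamic pressure equals the rise in static pressure at the stagnation point: ΔP = ½ρv².
ΔP = ½·13600·2.60² = 46000 Pa.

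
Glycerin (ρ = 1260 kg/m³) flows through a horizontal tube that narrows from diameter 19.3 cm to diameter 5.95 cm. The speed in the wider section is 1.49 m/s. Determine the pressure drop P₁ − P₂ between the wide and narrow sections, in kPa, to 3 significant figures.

Mass conservation (A₁v₁ = A₂v₂) gives v₂ = 1.49 × 293/27.8 = 15.7 m/s.
With no height change, Bernoulli's equation is P₁ + ½ρv₁² = P₂ + ½ρv₂².
P₁ − P₂ = ½·1260·(15.7² − 1.49²) = ½·1260·244 = 153000 Pa.

ΔP ≈ 153 kPa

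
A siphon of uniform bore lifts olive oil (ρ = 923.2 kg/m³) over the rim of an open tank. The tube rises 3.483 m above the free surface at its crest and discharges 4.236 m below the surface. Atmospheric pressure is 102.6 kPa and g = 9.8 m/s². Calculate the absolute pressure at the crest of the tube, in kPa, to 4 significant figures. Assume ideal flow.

From the surface to the outlet (both open to atmosphere, surface at rest): v = √(2g·h_out) = √(2·9.8·4.236) = 9.112 m/s.
With constant cross-section the crest speed equals v; applying Bernoulli from the surface up to the crest, P_top = P_atm − ½ρv² − ρg·h_top.
P_top = 102600 − ½·923.2·9.112² − 923.2·9.8·3.483 = 32760 Pa.

P_top ≈ 32.76 kPa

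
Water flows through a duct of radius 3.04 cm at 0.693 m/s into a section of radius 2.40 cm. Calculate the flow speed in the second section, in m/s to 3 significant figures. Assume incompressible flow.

1.11 m/s

By continuity, v₂ = v₁·A₁/A₂ = 0.693·(29.0/18.1) = 1.11 m/s.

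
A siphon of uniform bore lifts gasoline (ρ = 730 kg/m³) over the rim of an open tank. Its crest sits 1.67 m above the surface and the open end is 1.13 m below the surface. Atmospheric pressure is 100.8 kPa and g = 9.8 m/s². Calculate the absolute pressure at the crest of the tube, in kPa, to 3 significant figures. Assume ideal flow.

P_top ≈ 80.8 kPa

The outlet speed comes from Torricelli: v = √(2g·1.13) = 4.71 m/s.
With constant cross-section the crest speed equals v; applying Bernoulli from the surface up to the crest, P_top = P_atm − ½ρv² − ρg·h_top.
P_top = 100800 − ½·730·4.71² − 730·9.8·1.67 = 80800 Pa.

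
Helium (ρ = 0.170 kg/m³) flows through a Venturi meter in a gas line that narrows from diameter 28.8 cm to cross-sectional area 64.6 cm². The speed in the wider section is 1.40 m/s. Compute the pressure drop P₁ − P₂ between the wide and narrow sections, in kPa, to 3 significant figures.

Continuity gives A₁v₁ = A₂v₂, so v₂ = (651 cm²)/(64.6 cm²) × 1.40 m/s = 14.1 m/s.
Along the horizontal streamline, P + ½ρv² is constant.
P₁ − P₂ = ½·0.170·(14.1² − 1.40²) = ½·0.170·197 = 16.8 Pa.

ΔP = 0.0168 kPa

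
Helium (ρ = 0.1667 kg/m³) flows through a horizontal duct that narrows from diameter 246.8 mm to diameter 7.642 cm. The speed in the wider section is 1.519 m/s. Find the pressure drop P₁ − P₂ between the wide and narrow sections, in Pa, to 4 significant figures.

ΔP ≈ 20.73 Pa

Mass conservation (A₁v₁ = A₂v₂) gives v₂ = 1.519 × 478.4/45.87 = 15.84 m/s.
Bernoulli (h₁ = h₂): P₁ − P₂ = ½ρ(v₂² − v₁²).
P₁ − P₂ = ½·0.1667·(15.84² − 1.519²) = ½·0.1667·248.7 = 20.73 Pa.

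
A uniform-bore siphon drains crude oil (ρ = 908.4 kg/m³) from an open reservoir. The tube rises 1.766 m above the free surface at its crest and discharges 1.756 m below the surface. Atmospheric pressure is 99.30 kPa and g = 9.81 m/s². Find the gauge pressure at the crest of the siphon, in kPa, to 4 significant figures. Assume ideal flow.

-31.39 kPa

From the surface to the outlet (both open to atmosphere, surface at rest): v = √(2g·h_out) = √(2·9.81·1.756) = 5.870 m/s.
With constant cross-section the crest speed equals v; applying Bernoulli from the surface up to the crest, P_top = P_atm − ½ρv² − ρg·h_top.
P_top = 99300 − ½·908.4·5.870² − 908.4·9.81·1.766 = 67910 Pa. So P_gauge = P_top − P_atm = -31390 Pa.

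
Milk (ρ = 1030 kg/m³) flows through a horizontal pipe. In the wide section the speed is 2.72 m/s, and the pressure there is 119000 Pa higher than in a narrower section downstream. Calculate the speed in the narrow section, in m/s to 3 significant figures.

Along the level pipe P + ½ρv² is conserved, hence v₂² = v₁² + 2(P₁ − P₂)/ρ.
v₂ = √(2.72² + 2·119000/1030) = √(7.40 + 231) = 15.4 m/s.

15.4 m/s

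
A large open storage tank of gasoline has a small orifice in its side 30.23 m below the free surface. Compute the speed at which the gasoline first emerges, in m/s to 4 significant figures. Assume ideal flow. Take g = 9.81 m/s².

Torricelli's result v = √(2gh) gives v = √(2·9.81·30.23) = 24.35 m/s.

24.35 m/s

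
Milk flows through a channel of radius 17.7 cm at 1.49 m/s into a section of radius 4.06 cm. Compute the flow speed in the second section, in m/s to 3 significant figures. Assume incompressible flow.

Mass conservation (A₁v₁ = A₂v₂) gives v₂ = 1.49 × 984/51.8 = 28.3 m/s.

v₂ = 28.3 m/s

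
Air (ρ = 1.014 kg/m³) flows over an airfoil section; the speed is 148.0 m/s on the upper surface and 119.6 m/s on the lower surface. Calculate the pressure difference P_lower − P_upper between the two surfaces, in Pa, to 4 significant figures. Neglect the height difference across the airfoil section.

Bernoulli (same height): P_lower − P_upper = ½ρ(v_upper² − v_lower²).
ΔP = ½·1.014·(148.0² − 119.6²) = 3853 Pa.

ΔP ≈ 3853 Pa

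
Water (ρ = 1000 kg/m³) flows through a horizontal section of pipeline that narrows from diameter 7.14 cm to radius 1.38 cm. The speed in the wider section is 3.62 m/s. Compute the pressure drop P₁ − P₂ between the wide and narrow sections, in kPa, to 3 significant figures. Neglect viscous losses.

Continuity gives A₁v₁ = A₂v₂, so v₂ = (40.0 cm²)/(5.98 cm²) × 3.62 m/s = 24.2 m/s.
The pipe is horizontal, so Bernoulli reduces to P₁ + ½ρv₁² = P₂ + ½ρv₂².
P₁ − P₂ = ½·1000·(24.2² − 3.62²) = ½·1000·574 = 287000 Pa.

287 kPa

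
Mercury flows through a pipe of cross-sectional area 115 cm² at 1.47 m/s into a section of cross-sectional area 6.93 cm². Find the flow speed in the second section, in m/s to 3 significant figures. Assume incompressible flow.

v₂ ≈ 24.4 m/s

Continuity gives A₁v₁ = A₂v₂, so v₂ = (115 cm²)/(6.93 cm²) × 1.47 m/s = 24.4 m/s.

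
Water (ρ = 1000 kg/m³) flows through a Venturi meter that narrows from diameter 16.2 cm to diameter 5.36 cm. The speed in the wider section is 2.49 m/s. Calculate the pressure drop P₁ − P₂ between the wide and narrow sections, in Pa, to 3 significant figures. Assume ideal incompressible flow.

ΔP ≈ 256000 Pa

Mass conservation (A₁v₁ = A₂v₂) gives v₂ = 2.49 × 206/22.6 = 22.7 m/s.
Along the horizontal streamline, P + ½ρv² is constant.
P₁ − P₂ = ½·1000·(22.7² − 2.49²) = ½·1000·511 = 256000 Pa.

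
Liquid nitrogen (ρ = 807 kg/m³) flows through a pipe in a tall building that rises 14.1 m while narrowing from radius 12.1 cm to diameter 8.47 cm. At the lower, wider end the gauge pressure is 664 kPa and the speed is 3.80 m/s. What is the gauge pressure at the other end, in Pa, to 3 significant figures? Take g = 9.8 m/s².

P₂ = 170000 Pa

Continuity gives A₁v₁ = A₂v₂, so v₂ = (460 cm²)/(56.3 cm²) × 3.80 m/s = 31.0 m/s.
Energy conservation along the streamline gives P₂ = P₁ − ½ρ(v₂² − v₁²) − ρg(h₂ − h₁).
P₂ = 664000 + ½·807·(3.80² − 31.0²) − 807·9.8·(+14.1) = 664000 + (-382000) − (112000) = 170000 Pa.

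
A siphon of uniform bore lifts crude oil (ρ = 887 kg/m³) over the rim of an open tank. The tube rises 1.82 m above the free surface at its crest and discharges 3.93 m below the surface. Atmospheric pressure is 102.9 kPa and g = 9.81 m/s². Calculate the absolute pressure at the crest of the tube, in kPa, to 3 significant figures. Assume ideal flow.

P_top ≈ 52.9 kPa

Bernoulli surface→outlet gives ½v² = g·h_out, so v = √(2·9.81·3.93) = 8.78 m/s.
With constant cross-section the crest speed equals v; applying Bernoulli from the surface up to the crest, P_top = P_atm − ½ρv² − ρg·h_top.
P_top = 102900 − ½·887·8.78² − 887·9.81·1.82 = 52900 Pa.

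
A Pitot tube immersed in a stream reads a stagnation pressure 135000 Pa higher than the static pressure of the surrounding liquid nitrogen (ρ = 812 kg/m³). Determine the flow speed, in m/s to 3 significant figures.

v = 18.2 m/s

At the stagnation point the flow is brought to rest, so Bernoulli gives P_stag − P_static = ½ρv².
v = √(2ΔP/ρ) = √(2·135000/812) = 18.2 m/s.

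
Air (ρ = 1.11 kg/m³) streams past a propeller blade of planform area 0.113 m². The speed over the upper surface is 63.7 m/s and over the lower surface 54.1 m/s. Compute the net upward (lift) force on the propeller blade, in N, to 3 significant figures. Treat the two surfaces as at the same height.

From P + ½ρv² = const at equal height, P_low − P_up = ½ρ(v_up² − v_low²).
ΔP = ½·1.11·(63.7² − 54.1²) = 628 Pa.
Lift = ΔP · A = 628 × 0.113 = 70.9 N.

F ≈ 70.9 N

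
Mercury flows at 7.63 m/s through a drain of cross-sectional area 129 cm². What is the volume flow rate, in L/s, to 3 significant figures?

Q = 98.4 L/s

Q = A·v = 0.0129 m² × 7.63 m/s = 0.0984 m³/s.
Converting: 0.0984 m³/s × 1000 = 98.4 L/s.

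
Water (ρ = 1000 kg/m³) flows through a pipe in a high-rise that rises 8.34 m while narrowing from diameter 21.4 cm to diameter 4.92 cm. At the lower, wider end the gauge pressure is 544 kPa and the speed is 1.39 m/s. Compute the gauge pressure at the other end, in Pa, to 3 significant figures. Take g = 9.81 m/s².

P₂ ≈ 117000 Pa

Continuity gives A₁v₁ = A₂v₂, so v₂ = (360 cm²)/(19.0 cm²) × 1.39 m/s = 26.3 m/s.
Bernoulli: P₁ + ½ρv₁² + ρg h₁ = P₂ + ½ρv₂² + ρg h₂, so P₂ = P₁ + ½ρ(v₁² − v₂²) − ρg(h₂ − h₁).
P₂ = 544000 + ½·1000·(1.39² − 26.3²) − 1000·9.81·(+8.34) = 544000 + (-345000) − (81800) = 117000 Pa.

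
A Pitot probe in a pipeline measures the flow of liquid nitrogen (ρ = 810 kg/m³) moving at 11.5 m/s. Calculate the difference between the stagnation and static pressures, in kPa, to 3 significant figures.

At the stagnation point the flow is brought to rest, so Bernoulli gives P_stag − P_static = ½ρv².
ΔP = ½·810·11.5² = 53600 Pa.

53.6 kPa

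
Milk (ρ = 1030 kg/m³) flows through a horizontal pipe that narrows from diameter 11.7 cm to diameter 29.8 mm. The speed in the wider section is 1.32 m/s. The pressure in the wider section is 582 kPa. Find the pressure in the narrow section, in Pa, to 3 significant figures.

P₂ ≈ 370000 Pa

By continuity, v₂ = v₁·A₁/A₂ = 1.32·(108/6.97) = 20.3 m/s.
With no height change, Bernoulli's equation is P₁ + ½ρv₁² = P₂ + ½ρv₂².
P₂ = P₁ − ½ρ(v₂² − v₁²) = 582000 − ½·1030·(20.3² − 1.32²) = 582000 − 212000 = 370000 Pa.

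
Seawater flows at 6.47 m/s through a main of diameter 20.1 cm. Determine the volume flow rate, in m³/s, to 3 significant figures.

Q = 0.205 m³/s

Q = A·v = 0.0317 m² × 6.47 m/s = 0.205 m³/s.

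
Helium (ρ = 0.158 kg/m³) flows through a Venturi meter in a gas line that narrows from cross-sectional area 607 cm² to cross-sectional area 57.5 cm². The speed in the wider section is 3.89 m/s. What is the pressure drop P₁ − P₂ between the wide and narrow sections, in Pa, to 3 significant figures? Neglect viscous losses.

ΔP ≈ 132 Pa

Continuity gives A₁v₁ = A₂v₂, so v₂ = (607 cm²)/(57.5 cm²) × 3.89 m/s = 41.1 m/s.
The pipe is horizontal, so Bernoulli reduces to P₁ + ½ρv₁² = P₂ + ½ρv₂².
P₁ − P₂ = ½·0.158·(41.1² − 3.89²) = ½·0.158·1670 = 132 Pa.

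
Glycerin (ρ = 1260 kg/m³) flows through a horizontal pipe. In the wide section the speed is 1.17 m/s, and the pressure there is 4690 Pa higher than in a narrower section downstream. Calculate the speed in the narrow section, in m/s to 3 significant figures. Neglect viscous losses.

With h₁ = h₂, rearranging Bernoulli gives v₂ = √(v₁² + 2ΔP/ρ).
v₂ = √(1.17² + 2·4690/1260) = √(1.37 + 7.44) = 2.97 m/s.

2.97 m/s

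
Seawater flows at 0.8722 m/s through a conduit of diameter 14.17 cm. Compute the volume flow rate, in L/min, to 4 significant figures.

Q = 825.3 L/min

Q = A·v = 0.01577 m² × 0.8722 m/s = 0.01375 m³/s.
Converting: 0.01375 m³/s × 60000 = 825.3 L/min.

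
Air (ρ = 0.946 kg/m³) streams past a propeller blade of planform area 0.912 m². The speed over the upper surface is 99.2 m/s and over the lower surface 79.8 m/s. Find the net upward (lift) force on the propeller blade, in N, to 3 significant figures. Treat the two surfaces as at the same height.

F ≈ 1500 N

From P + ½ρv² = const at equal height, P_low − P_up = ½ρ(v_up² − v_low²).
ΔP = ½·0.946·(99.2² − 79.8²) = 1640 Pa.
Lift = ΔP · A = 1640 × 0.912 = 1500 N.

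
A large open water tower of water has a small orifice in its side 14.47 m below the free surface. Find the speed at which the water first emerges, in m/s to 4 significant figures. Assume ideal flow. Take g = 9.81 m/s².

Torricelli's result v = √(2gh) gives v = √(2·9.81·14.47) = 16.85 m/s.

16.85 m/s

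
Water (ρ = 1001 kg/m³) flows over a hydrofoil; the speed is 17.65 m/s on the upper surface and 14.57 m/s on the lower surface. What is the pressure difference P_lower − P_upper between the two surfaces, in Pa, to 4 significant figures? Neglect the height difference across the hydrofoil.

With negligible Δh, P + ½ρv² is constant, so P_low − P_up = ½ρ(v_up² − v_low²).
ΔP = ½·1001·(17.65² − 14.57²) = 49670 Pa.

ΔP ≈ 49670 Pa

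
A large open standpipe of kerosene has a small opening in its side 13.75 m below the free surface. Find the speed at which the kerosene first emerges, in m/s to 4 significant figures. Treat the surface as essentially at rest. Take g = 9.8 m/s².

With the surface at rest and both surface and jet at atmospheric pressure, Bernoulli gives ρg h = ½ρv², so v = √(2gh) = √(2·9.8·13.75) = 16.42 m/s.

v ≈ 16.42 m/s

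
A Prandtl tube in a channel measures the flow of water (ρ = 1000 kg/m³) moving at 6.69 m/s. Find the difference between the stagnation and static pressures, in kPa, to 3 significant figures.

At the stagnation point the flow is brought to rest, so Bernoulli gives P_stag − P_static = ½ρv².
ΔP = ½·1000·6.69² = 22400 Pa.

ΔP ≈ 22.4 kPa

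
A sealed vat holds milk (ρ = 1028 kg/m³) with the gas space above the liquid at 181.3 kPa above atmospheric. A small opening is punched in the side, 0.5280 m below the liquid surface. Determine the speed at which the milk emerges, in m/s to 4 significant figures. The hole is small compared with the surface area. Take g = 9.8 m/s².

v ≈ 19.05 m/s

Take point 1 at the surface (v₁ ≈ 0) and point 2 at the hole (at atmospheric pressure). Bernoulli: P₁ + ρg h = P_atm + ½ρv₂².
With P₁ − P_atm = 181300 Pa, v₂ = √(2gh + 2ΔP/ρ) = √(2·9.8·0.5280 + 2·181300/1028) = 19.05 m/s.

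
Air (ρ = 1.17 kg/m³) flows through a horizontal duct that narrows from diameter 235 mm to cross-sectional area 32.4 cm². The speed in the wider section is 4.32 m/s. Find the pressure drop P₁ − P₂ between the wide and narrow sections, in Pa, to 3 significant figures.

Continuity gives A₁v₁ = A₂v₂, so v₂ = (434 cm²)/(32.4 cm²) × 4.32 m/s = 57.8 m/s.
Along the horizontal streamline, P + ½ρv² is constant.
P₁ − P₂ = ½·1.17·(57.8² − 4.32²) = ½·1.17·3330 = 1950 Pa.

1950 Pa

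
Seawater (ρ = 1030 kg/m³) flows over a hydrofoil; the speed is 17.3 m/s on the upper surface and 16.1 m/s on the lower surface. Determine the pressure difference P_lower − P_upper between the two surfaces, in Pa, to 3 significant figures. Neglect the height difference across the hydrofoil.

ΔP = 20600 Pa

The pressure is lower where the speed is higher: ΔP = ½ρ(v_up² − v_low²).
ΔP = ½·1030·(17.3² − 16.1²) = 20600 Pa.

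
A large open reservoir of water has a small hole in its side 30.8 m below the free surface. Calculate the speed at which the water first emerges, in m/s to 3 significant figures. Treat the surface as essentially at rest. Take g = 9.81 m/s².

v = 24.6 m/s

Torricelli's result v = √(2gh) gives v = √(2·9.81·30.8) = 24.6 m/s.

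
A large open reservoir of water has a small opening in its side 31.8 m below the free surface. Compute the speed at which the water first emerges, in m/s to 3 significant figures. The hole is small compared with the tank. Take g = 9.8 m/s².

v = 25.0 m/s

The surface is effectively still and both ends are open, so ½v² = gh and v = √(2·9.8·31.8) = 25.0 m/s.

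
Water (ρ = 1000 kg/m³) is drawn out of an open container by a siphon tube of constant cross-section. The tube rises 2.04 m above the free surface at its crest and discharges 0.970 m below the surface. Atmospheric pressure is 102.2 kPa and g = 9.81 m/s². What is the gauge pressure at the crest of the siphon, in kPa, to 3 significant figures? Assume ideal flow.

P_gauge ≈ -29.5 kPa

Bernoulli surface→outlet gives ½v² = g·h_out, so v = √(2·9.81·0.970) = 4.36 m/s.
The bore is uniform, so the speed at the crest is the same v. Bernoulli surface→crest: P_atm = P_top + ½ρv² + ρg·h_top.
P_top = 102200 − ½·1000·4.36² − 1000·9.81·2.04 = 72700 Pa. So P_gauge = P_top − P_atm = -29500 Pa.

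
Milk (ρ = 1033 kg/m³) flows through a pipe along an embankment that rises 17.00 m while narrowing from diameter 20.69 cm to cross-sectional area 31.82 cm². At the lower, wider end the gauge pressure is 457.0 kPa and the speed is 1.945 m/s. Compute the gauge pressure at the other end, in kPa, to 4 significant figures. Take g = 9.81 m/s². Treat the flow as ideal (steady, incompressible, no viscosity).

P₂ ≈ 68.54 kPa

Mass conservation (A₁v₁ = A₂v₂) gives v₂ = 1.945 × 336.2/31.82 = 20.55 m/s.
Bernoulli: P₁ + ½ρv₁² + ρg h₁ = P₂ + ½ρv₂² + ρg h₂, so P₂ = P₁ + ½ρ(v₁² − v₂²) − ρg(h₂ − h₁).
P₂ = 457000 + ½·1033·(1.945² − 20.55²) − 1033·9.81·(+17.00) = 457000 + (-216200) − (172300) = 68540 Pa.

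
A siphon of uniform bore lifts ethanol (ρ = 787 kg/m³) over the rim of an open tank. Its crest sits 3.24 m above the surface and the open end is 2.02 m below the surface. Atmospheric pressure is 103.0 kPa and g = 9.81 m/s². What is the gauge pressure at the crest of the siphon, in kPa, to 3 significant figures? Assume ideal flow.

P_gauge ≈ -40.6 kPa

The outlet speed comes from Torricelli: v = √(2g·2.02) = 6.30 m/s.
Continuity keeps v the same throughout the tube; from surface to crest, P_atm + 0 = P_top + ½ρv² + ρg·h_top.
P_top = 103000 − ½·787·6.30² − 787·9.81·3.24 = 62400 Pa. So P_gauge = P_top − P_atm = -40600 Pa.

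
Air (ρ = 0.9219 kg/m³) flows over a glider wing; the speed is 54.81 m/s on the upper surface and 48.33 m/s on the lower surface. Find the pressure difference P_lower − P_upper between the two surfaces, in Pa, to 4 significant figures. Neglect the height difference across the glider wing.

ΔP = 308.1 Pa

Bernoulli (same height): P_lower − P_upper = ½ρ(v_upper² − v_lower²).
ΔP = ½·0.9219·(54.81² − 48.33²) = 308.1 Pa.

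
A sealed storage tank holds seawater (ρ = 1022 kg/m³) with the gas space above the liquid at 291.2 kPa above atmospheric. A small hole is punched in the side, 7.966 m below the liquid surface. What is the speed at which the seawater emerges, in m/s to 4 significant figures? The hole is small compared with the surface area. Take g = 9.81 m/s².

Take point 1 at the surface (v₁ ≈ 0) and point 2 at the hole (at atmospheric pressure). Bernoulli: P₁ + ρg h = P_atm + ½ρv₂².
With P₁ − P_atm = 291200 Pa, v₂ = √(2gh + 2ΔP/ρ) = √(2·9.81·7.966 + 2·291200/1022) = 26.95 m/s.

v ≈ 26.95 m/s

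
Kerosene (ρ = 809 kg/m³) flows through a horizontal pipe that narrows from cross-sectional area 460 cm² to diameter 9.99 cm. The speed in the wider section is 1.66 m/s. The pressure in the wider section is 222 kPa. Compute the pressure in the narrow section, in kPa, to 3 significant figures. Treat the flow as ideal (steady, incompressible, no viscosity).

Mass conservation (A₁v₁ = A₂v₂) gives v₂ = 1.66 × 460/78.4 = 9.74 m/s.
With no height change, Bernoulli's equation is P₁ + ½ρv₁² = P₂ + ½ρv₂².
P₂ = P₁ − ½ρ(v₂² − v₁²) = 222000 − ½·809·(9.74² − 1.66²) = 222000 − 37300 = 185000 Pa.

P₂ ≈ 185 kPa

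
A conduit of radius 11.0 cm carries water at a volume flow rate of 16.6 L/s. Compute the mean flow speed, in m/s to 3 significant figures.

v ≈ 0.437 m/s

Q = 16.6 L/s = 0.0166 m³/s.
v = Q/A = 0.0166 / 0.0380 = 0.437 m/s.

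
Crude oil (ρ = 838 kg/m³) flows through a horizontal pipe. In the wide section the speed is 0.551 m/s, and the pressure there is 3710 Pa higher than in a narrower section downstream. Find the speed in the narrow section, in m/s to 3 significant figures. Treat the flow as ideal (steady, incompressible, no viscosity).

v₂ ≈ 3.03 m/s

Along the level pipe P + ½ρv² is conserved, hence v₂² = v₁² + 2(P₁ − P₂)/ρ.
v₂ = √(0.551² + 2·3710/838) = √(0.304 + 8.85) = 3.03 m/s.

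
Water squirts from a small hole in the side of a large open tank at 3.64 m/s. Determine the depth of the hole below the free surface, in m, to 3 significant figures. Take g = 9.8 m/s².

h ≈ 0.676 m

Torricelli: v = √(2gh), so h = v²/(2g).
h = 3.64²/(2·9.8) = 13.2/19.60 = 0.676 m.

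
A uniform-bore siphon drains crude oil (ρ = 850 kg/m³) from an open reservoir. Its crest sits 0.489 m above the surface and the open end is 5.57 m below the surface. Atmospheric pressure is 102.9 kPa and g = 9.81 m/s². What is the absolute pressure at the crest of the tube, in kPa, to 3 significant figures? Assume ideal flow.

From the surface to the outlet (both open to atmosphere, surface at rest): v = √(2g·h_out) = √(2·9.81·5.57) = 10.5 m/s.
With constant cross-section the crest speed equals v; applying Bernoulli from the surface up to the crest, P_top = P_atm − ½ρv² − ρg·h_top.
P_top = 102900 − ½·850·10.5² − 850·9.81·0.489 = 52400 Pa.

P_top = 52.4 kPa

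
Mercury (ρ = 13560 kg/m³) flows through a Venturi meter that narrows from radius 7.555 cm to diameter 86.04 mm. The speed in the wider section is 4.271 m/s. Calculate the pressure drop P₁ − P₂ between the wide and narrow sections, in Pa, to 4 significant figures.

ΔP ≈ 1053000 Pa

By continuity, v₂ = v₁·A₁/A₂ = 4.271·(179.3/58.14) = 13.17 m/s.
With no height change, Bernoulli's equation is P₁ + ½ρv₁² = P₂ + ½ρv₂².
P₁ − P₂ = ½·13560·(13.17² − 4.271²) = ½·13560·155.3 = 1053000 Pa.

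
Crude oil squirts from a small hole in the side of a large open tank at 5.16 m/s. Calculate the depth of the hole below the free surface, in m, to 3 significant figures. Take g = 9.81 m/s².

h ≈ 1.36 m

Torricelli: v = √(2gh), so h = v²/(2g).
h = 5.16²/(2·9.81) = 26.6/19.62 = 1.36 m.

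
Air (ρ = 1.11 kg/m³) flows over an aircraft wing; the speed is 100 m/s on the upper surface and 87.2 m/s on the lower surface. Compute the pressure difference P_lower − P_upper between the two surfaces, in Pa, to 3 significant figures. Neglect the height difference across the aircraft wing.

The pressure is lower where the speed is higher: ΔP = ½ρ(v_up² − v_low²).
ΔP = ½·1.11·(100² − 87.2²) = 1330 Pa.

ΔP ≈ 1330 Pa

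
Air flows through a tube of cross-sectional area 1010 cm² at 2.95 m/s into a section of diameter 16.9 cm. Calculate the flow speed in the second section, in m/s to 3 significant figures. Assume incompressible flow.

Mass conservation (A₁v₁ = A₂v₂) gives v₂ = 2.95 × 1010/224 = 13.3 m/s.

v₂ ≈ 13.3 m/s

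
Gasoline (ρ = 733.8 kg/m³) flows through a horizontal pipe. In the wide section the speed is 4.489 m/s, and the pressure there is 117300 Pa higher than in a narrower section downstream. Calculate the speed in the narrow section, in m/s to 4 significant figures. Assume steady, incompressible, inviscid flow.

Along the level pipe P + ½ρv² is conserved, hence v₂² = v₁² + 2(P₁ − P₂)/ρ.
v₂ = √(4.489² + 2·117300/733.8) = √(20.15 + 319.7) = 18.44 m/s.

v₂ = 18.44 m/s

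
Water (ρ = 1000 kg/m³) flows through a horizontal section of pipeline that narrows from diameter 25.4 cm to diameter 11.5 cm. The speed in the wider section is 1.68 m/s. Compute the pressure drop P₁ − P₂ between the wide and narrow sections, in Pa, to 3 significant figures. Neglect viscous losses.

32200 Pa

By continuity, v₂ = v₁·A₁/A₂ = 1.68·(507/104) = 8.20 m/s.
Bernoulli (h₁ = h₂): P₁ − P₂ = ½ρ(v₂² − v₁²).
P₁ − P₂ = ½·1000·(8.20² − 1.68²) = ½·1000·64.3 = 32200 Pa.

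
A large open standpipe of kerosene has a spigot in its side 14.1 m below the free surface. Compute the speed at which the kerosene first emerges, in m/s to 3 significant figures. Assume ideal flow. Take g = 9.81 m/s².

v ≈ 16.6 m/s

Torricelli's result v = √(2gh) gives v = √(2·9.81·14.1) = 16.6 m/s.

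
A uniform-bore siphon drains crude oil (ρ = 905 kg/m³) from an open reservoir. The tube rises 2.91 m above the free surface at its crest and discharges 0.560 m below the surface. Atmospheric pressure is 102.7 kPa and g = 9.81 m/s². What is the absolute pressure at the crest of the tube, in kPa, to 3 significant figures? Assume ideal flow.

Bernoulli surface→outlet gives ½v² = g·h_out, so v = √(2·9.81·0.560) = 3.31 m/s.
Continuity keeps v the same throughout the tube; from surface to crest, P_atm + 0 = P_top + ½ρv² + ρg·h_top.
P_top = 102700 − ½·905·3.31² − 905·9.81·2.91 = 71900 Pa.

71.9 kPa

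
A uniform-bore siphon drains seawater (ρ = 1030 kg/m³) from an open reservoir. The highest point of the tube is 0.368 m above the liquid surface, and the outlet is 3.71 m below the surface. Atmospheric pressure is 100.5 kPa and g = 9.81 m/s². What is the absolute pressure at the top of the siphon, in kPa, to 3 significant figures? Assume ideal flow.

Bernoulli surface→outlet gives ½v² = g·h_out, so v = √(2·9.81·3.71) = 8.53 m/s.
With constant cross-section the crest speed equals v; applying Bernoulli from the surface up to the crest, P_top = P_atm − ½ρv² − ρg·h_top.
P_top = 100500 − ½·1030·8.53² − 1030·9.81·0.368 = 59300 Pa.

P_top ≈ 59.3 kPa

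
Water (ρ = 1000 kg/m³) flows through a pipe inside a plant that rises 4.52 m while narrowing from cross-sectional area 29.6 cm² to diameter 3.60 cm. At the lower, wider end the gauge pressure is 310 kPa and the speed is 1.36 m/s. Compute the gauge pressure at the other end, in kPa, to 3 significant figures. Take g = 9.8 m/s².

By continuity, v₂ = v₁·A₁/A₂ = 1.36·(29.6/10.2) = 3.95 m/s.
Energy conservation along the streamline gives P₂ = P₁ − ½ρ(v₂² − v₁²) − ρg(h₂ − h₁).
P₂ = 310000 + ½·1000·(1.36² − 3.95²) − 1000·9.8·(+4.52) = 310000 + (-6900) − (44300) = 259000 Pa.

P₂ ≈ 259 kPa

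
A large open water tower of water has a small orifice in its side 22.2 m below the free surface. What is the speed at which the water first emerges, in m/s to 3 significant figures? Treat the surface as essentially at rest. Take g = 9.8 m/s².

With the surface at rest and both surface and jet at atmospheric pressure, Bernoulli gives ρg h = ½ρv², so v = √(2gh) = √(2·9.8·22.2) = 20.9 m/s.

v ≈ 20.9 m/s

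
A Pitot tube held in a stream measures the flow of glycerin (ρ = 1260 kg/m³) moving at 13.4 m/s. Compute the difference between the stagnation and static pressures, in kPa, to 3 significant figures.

113 kPa

Bernoulli between the free stream and the stagnation point: ½ρv² = P_stag − P_static.
ΔP = ½·1260·13.4² = 113000 Pa.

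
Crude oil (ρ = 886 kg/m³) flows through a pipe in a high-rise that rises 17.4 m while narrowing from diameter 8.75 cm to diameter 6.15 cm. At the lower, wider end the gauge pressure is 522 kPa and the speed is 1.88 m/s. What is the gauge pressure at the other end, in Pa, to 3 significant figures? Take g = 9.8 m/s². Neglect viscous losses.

366000 Pa

Continuity gives A₁v₁ = A₂v₂, so v₂ = (60.1 cm²)/(29.7 cm²) × 1.88 m/s = 3.81 m/s.
Bernoulli: P₁ + ½ρv₁² + ρg h₁ = P₂ + ½ρv₂² + ρg h₂, so P₂ = P₁ + ½ρ(v₁² − v₂²) − ρg(h₂ − h₁).
P₂ = 522000 + ½·886·(1.88² − 3.81²) − 886·9.8·(+17.4) = 522000 + (-4850) − (151000) = 366000 Pa.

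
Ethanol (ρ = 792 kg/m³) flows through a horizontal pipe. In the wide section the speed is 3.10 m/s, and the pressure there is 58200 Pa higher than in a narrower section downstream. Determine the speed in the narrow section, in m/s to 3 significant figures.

With h₁ = h₂, rearranging Bernoulli gives v₂ = √(v₁² + 2ΔP/ρ).
v₂ = √(3.10² + 2·58200/792) = √(9.61 + 147) = 12.5 m/s.

v₂ ≈ 12.5 m/s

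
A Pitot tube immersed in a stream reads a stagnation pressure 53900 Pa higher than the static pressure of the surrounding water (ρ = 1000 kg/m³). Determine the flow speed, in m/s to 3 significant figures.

Bernoulli between the free stream and the stagnation point: ½ρv² = P_stag − P_static.
v = √(2ΔP/ρ) = √(2·53900/1000) = 10.4 m/s.

v ≈ 10.4 m/s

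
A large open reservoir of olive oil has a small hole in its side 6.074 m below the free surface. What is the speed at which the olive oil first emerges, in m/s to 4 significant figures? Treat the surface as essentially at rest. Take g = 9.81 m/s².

The surface is effectively still and both ends are open, so ½v² = gh and v = √(2·9.81·6.074) = 10.92 m/s.

v ≈ 10.92 m/s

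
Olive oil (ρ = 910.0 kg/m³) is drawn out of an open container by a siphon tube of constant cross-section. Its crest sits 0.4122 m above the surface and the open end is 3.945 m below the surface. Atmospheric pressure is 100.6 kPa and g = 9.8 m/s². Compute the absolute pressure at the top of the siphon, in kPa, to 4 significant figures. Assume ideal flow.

Bernoulli surface→outlet gives ½v² = g·h_out, so v = √(2·9.8·3.945) = 8.793 m/s.
The bore is uniform, so the speed at the crest is the same v. Bernoulli surface→crest: P_atm = P_top + ½ρv² + ρg·h_top.
P_top = 100600 − ½·910.0·8.793² − 910.0·9.8·0.4122 = 61740 Pa.

61.74 kPa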